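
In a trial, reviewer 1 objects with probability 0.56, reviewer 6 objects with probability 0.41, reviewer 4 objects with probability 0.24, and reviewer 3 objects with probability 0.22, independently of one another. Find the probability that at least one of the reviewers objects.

0.84610912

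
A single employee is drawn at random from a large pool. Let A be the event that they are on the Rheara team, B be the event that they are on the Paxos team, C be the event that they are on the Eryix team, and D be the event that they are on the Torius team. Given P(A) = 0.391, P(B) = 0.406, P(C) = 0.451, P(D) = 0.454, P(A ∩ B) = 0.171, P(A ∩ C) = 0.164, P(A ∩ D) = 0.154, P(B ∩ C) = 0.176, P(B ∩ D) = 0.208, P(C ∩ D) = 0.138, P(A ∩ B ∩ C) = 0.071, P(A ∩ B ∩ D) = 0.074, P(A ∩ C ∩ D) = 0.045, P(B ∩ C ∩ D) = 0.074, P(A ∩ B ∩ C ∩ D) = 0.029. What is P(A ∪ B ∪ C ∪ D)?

By inclusion-exclusion,
P(A ∪ B ∪ C ∪ D) = 0.391 + 0.406 + 0.451 + 0.454 − 0.171 − 0.164 − 0.154 − 0.176 − 0.208 − 0.138 + 0.071 + 0.074 + 0.045 + 0.074 − 0.029 = 0.926

0.926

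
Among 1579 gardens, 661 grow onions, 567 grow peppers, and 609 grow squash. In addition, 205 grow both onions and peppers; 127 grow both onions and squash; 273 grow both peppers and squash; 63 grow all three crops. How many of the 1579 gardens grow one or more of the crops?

1295

Inclusion–exclusion gives
|at least one| = 661 + 567 + 609 − 205 − 127 − 273 + 63 = 1295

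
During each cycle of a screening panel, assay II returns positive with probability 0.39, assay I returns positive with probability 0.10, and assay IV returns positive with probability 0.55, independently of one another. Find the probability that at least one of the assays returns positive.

P(none) = (1 − 0.39) × (1 − 0.10) × (1 − 0.55) = 0.61 × 0.90 × 0.45 = 0.24705
P(at least one) = 1 − 0.24705 = 0.75295

0.75295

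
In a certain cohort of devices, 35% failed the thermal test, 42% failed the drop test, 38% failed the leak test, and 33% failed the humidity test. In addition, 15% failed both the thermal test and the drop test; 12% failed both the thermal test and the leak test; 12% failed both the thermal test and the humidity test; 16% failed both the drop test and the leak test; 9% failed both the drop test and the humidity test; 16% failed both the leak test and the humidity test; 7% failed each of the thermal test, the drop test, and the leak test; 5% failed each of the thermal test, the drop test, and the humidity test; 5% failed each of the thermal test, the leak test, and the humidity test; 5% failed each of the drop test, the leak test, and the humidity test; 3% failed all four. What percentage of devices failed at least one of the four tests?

87%

P(at least one) = 35 + 42 + 38 + 33 − 15 − 12 − 12 − 16 − 9 − 16 + 7 + 5 + 5 + 5 − 3 = 87%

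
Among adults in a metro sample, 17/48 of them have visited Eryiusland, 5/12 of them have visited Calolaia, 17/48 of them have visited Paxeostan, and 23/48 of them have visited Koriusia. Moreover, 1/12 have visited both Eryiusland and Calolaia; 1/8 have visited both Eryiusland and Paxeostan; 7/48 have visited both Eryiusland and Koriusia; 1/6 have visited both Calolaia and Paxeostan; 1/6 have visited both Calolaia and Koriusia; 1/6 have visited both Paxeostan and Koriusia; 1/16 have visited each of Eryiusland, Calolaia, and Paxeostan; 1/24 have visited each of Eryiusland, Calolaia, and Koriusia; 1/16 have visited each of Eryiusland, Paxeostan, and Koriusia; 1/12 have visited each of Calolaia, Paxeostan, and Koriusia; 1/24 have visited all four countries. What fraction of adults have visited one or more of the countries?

Using inclusion–exclusion:
P(at least one) = 17/48 + 5/12 + 17/48 + 23/48 − 1/12 − 1/8 − 7/48 − 1/6 − 1/6 − 1/6 + 1/16 + 1/24 + 1/16 + 1/12 − 1/24 = 23/24

23/24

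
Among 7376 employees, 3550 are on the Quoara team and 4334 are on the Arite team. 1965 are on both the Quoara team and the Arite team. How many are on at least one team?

5919

Using inclusion–exclusion:
|union| = 3550 + 4334 − 1965 = 5919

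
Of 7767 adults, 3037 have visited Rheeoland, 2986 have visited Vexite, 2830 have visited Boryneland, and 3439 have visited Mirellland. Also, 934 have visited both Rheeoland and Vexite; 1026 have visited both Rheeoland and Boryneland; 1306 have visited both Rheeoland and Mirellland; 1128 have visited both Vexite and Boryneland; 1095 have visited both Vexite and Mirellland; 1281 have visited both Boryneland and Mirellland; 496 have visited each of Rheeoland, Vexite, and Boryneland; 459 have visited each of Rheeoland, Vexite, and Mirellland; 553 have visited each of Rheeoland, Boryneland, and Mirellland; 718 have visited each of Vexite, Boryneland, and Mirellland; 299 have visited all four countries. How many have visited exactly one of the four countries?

4234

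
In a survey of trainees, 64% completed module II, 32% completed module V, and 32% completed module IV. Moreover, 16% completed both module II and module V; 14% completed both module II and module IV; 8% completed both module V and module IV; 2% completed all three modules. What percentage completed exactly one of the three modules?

58%

Using the inclusion–exclusion count for exactly one event:
P(exactly one) = 64 + 32 + 32 − 2·16 − 2·14 − 2·8 + 3·2 = 58%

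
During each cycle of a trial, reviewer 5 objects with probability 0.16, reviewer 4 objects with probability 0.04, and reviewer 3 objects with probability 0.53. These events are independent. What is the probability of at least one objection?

0.620992

P(none) = (1 − 0.16) × (1 − 0.04) × (1 − 0.53) = 0.84 × 0.96 × 0.47 = 0.379008
P(at least one) = 1 − 0.379008 = 0.620992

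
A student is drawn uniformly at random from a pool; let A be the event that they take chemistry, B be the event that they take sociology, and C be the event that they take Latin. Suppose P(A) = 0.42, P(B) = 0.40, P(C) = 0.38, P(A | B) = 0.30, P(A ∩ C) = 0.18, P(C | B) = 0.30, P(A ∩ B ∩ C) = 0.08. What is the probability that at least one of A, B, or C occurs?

P(A ∩ B) = P(B)·P(A|B) = 0.40 × 0.30 = 0.12
P(B ∩ C) = P(B)·P(C|B) = 0.40 × 0.30 = 0.12
By inclusion–exclusion:
P(A ∪ B ∪ C) = 0.42 + 0.40 + 0.38 − 0.12 − 0.18 − 0.12 + 0.08 = 0.86

0.86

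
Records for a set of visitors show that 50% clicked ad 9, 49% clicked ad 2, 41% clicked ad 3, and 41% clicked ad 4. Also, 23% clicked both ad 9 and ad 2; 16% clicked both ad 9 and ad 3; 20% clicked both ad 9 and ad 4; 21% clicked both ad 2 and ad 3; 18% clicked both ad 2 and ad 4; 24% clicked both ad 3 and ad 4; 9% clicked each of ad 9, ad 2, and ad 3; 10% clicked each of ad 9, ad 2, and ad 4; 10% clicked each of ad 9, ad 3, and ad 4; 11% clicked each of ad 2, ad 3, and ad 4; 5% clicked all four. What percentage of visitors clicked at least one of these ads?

Inclusion–exclusion gives
P(≥1) = 50 + 49 + 41 + 41 − 23 − 16 − 20 − 21 − 18 − 24 + 9 + 10 + 10 + 11 − 5 = 94%

94%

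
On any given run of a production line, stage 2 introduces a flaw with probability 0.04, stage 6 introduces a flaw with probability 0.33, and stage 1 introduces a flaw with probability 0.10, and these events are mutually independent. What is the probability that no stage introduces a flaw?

0.57888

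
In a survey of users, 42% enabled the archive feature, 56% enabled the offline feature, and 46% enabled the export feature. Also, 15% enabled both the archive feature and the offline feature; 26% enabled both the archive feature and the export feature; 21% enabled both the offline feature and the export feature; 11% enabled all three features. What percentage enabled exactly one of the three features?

Using the inclusion–exclusion count for exactly one event:
P(exactly one) = 42 + 56 + 46 − 2·15 − 2·26 − 2·21 + 3·11 = 53%

53%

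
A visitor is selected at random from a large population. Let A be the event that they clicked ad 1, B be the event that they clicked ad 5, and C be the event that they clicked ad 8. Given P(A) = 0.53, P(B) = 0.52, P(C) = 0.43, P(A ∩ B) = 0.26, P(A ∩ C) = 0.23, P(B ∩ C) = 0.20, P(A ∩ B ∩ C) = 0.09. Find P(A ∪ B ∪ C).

0.88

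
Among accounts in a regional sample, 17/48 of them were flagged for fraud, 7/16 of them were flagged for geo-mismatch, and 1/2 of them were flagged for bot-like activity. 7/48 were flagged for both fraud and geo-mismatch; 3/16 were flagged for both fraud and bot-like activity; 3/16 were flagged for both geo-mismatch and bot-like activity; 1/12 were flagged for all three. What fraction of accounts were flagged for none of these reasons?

P(union) = 17/48 + 7/16 + 1/2 − 7/48 − 3/16 − 3/16 + 1/12 = 41/48
P(none) = 1 − 41/48 = 7/48

7/48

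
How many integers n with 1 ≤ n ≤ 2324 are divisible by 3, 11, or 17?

998

By inclusion-exclusion,
floor(2324/3) + floor(2324/11) + floor(2324/17) − floor(2324/33) − floor(2324/51) − floor(2324/187) + floor(2324/561) = 774 + 211 + 136 − 70 − 45 − 12 + 4 = 998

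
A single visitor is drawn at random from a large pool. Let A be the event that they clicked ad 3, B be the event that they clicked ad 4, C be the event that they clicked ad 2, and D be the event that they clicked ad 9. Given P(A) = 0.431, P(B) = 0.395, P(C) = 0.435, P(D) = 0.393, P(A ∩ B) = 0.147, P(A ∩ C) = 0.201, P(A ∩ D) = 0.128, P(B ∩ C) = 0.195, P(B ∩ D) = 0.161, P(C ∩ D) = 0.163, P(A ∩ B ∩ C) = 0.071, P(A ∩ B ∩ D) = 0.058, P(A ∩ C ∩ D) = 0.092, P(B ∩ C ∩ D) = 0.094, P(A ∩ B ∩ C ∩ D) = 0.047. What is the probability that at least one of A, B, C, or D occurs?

By inclusion–exclusion:
P(A ∪ B ∪ C ∪ D) = 0.431 + 0.395 + 0.435 + 0.393 − 0.147 − 0.201 − 0.128 − 0.195 − 0.161 − 0.163 + 0.071 + 0.058 + 0.092 + 0.094 − 0.047 = 0.927

0.927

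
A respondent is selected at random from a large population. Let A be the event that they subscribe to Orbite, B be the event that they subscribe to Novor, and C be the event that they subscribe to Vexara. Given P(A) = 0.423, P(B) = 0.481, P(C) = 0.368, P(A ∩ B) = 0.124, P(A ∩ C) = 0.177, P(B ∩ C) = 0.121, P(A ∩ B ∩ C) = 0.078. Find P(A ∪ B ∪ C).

0.928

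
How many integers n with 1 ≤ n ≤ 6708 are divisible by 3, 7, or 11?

3223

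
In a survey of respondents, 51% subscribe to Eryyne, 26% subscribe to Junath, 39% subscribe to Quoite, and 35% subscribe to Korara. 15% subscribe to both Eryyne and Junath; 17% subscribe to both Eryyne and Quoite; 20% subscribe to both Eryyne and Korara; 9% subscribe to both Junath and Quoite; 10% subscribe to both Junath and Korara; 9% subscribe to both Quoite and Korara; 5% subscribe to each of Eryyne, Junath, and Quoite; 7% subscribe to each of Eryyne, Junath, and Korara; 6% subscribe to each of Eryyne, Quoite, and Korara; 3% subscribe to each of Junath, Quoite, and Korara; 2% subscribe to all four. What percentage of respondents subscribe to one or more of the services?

90%

By inclusion-exclusion,
P(≥1) = 51 + 26 + 39 + 35 − 15 − 17 − 20 − 9 − 10 − 9 + 5 + 7 + 6 + 3 − 2 = 90%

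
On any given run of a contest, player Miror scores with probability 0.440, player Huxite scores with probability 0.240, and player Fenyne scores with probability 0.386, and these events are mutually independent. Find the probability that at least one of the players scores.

Independence gives P(none) = ∏(1 − pᵢ).
P(none) = (1 − 0.440) × (1 − 0.240) × (1 − 0.386) = 0.560 × 0.760 × 0.614 = 0.2613184
P(at least one) = 1 − 0.2613184 = 0.7386816

0.7386816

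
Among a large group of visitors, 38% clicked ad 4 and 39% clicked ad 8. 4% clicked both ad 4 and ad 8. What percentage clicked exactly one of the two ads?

69%

By inclusion–exclusion (exactly-one form):
P(exactly one) = 38 + 39 − 2·4 = 69%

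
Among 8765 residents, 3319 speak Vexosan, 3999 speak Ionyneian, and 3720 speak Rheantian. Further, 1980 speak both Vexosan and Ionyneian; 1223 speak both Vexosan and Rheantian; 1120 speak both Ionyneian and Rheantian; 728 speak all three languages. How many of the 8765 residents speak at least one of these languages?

7443

Inclusion–exclusion gives
|at least one| = 3319 + 3999 + 3720 − 1980 − 1223 − 1120 + 728 = 7443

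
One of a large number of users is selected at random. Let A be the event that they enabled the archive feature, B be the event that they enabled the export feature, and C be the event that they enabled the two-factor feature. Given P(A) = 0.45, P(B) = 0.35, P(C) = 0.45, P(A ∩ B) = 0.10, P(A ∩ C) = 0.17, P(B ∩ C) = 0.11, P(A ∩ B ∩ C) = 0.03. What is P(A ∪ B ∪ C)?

0.90

By inclusion–exclusion:
P(A ∪ B ∪ C) = 0.45 + 0.35 + 0.45 − 0.10 − 0.17 − 0.11 + 0.03 = 0.90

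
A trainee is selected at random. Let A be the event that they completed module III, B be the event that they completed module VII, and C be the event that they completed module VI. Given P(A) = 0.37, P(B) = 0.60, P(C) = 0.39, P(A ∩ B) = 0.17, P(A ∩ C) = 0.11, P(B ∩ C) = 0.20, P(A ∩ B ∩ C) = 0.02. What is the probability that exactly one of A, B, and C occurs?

0.46

Using the inclusion–exclusion count for exactly one event:
P(exactly one) = 0.37 + 0.60 + 0.39 − 2·0.17 − 2·0.11 − 2·0.20 + 3·0.02 = 0.46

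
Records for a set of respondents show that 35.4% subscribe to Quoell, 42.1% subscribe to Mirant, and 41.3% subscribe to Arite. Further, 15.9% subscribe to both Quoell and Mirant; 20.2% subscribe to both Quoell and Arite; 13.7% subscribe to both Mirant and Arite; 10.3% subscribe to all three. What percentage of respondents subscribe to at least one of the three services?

79.3%

Using inclusion–exclusion:
P(at least one) = 35.4 + 42.1 + 41.3 − 15.9 − 20.2 − 13.7 + 10.3 = 79.3%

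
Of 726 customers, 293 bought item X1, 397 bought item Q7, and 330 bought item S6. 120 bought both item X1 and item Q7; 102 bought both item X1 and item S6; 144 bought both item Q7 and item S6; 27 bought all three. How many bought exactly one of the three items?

369

N(exactly one) = 293 + 397 + 330 − 2·120 − 2·102 − 2·144 + 3·27 = 369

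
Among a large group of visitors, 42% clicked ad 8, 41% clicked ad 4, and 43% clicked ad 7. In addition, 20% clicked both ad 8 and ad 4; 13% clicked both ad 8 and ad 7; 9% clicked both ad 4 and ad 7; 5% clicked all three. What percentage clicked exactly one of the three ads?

Using the inclusion–exclusion count for exactly one event:
P(exactly one) = 42 + 41 + 43 − 2·20 − 2·13 − 2·9 + 3·5 = 57%

57%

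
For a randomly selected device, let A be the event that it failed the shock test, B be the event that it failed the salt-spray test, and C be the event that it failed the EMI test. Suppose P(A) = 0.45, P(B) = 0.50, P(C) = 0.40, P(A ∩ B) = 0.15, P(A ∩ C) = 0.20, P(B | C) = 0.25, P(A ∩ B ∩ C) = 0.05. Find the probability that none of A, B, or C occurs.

P(B ∩ C) = P(C)·P(B|C) = 0.40 × 0.25 = 0.10
Inclusion–exclusion gives
P(A ∪ B ∪ C) = 0.45 + 0.50 + 0.40 − 0.15 − 0.20 − 0.10 + 0.05 = 0.95
P(none) = 1 − 0.95 = 0.05

0.05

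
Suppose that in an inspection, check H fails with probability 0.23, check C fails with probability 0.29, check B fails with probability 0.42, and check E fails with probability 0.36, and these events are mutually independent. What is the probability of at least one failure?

Independence gives P(none) = ∏(1 − pᵢ).
P(none) = (1 − 0.23) × (1 − 0.29) × (1 − 0.42) × (1 − 0.36) = 0.77 × 0.71 × 0.58 × 0.64 = 0.20293504
P(at least one) = 1 − 0.20293504 = 0.79706496

0.79706496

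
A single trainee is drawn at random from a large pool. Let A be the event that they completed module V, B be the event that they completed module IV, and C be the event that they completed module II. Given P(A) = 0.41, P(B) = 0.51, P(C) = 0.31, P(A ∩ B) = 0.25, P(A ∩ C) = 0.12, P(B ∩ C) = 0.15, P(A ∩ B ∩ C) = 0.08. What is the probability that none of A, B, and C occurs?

0.21

Inclusion–exclusion gives
P(A ∪ B ∪ C) = 0.41 + 0.51 + 0.31 − 0.25 − 0.12 − 0.15 + 0.08 = 0.79
P(none) = 1 − 0.79 = 0.21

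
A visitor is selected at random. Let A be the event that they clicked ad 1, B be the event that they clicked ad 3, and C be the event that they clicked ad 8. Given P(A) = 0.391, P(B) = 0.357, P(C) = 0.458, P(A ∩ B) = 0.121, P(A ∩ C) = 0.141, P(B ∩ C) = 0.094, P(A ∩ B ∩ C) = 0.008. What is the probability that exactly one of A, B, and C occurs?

0.518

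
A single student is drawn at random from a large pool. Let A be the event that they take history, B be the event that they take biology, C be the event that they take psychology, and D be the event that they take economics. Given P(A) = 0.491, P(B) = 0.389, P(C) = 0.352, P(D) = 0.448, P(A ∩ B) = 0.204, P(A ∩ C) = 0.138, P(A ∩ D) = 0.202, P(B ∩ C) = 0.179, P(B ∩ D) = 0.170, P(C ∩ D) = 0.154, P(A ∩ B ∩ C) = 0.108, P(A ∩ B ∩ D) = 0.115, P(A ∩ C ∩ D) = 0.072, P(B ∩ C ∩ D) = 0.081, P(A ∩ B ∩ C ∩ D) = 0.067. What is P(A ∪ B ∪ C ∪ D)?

0.942

Apply inclusion-exclusion:
P(A ∪ B ∪ C ∪ D) = 0.491 + 0.389 + 0.352 + 0.448 − 0.204 − 0.138 − 0.202 − 0.179 − 0.170 − 0.154 + 0.108 + 0.115 + 0.072 + 0.081 − 0.067 = 0.942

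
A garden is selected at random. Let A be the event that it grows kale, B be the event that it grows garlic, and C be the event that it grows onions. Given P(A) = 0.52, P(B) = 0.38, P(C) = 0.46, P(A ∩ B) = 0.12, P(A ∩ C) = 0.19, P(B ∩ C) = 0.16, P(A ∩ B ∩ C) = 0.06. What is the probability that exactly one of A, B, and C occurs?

By inclusion–exclusion (exactly-one form):
P(exactly one) = 0.52 + 0.38 + 0.46 − 2·0.12 − 2·0.19 − 2·0.16 + 3·0.06 = 0.60

0.60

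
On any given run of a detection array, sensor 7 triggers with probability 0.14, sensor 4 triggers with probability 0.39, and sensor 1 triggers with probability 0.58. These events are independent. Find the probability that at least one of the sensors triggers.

P(none) = (1 − 0.14) × (1 − 0.39) × (1 − 0.58) = 0.86 × 0.61 × 0.42 = 0.220332
P(at least one) = 1 − 0.220332 = 0.779668

0.779668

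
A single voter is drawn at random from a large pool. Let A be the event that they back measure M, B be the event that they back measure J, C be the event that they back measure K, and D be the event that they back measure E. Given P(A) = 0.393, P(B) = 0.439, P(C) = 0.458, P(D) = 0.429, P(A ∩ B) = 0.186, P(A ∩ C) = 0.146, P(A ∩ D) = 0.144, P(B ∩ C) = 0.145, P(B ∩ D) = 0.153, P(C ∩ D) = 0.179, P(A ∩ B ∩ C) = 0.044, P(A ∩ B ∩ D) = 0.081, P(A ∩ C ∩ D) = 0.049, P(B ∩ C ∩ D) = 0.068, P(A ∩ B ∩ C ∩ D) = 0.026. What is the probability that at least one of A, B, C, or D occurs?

By inclusion–exclusion:
P(A ∪ B ∪ C ∪ D) = 0.393 + 0.439 + 0.458 + 0.429 − 0.186 − 0.146 − 0.144 − 0.145 − 0.153 − 0.179 + 0.044 + 0.081 + 0.049 + 0.068 − 0.026 = 0.982

0.982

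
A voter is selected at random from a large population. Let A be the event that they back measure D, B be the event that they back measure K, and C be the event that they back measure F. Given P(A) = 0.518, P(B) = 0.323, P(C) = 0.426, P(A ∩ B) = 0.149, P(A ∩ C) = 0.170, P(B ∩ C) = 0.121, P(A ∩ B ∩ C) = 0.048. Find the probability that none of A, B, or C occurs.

P(A ∪ B ∪ C) = 0.518 + 0.323 + 0.426 − 0.149 − 0.170 − 0.121 + 0.048 = 0.875
P(none) = 1 − 0.875 = 0.125

0.125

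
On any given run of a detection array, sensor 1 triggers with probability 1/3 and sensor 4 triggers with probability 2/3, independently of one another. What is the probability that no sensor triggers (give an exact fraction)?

2/9

Since the events are independent, P(none) is the product of the individual non-occurrence probabilities.
P(none) = (1 − 1/3) × (1 − 2/3) = 2/3 × 1/3 = 2/9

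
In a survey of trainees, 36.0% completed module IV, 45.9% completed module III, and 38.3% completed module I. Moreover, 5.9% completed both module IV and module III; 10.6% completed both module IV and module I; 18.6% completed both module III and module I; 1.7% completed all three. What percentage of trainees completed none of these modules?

By inclusion-exclusion,
P(union) = 36.0 + 45.9 + 38.3 − 5.9 − 10.6 − 18.6 + 1.7 = 86.8%
P(none) = 100% − 86.8% = 13.2%

13.2%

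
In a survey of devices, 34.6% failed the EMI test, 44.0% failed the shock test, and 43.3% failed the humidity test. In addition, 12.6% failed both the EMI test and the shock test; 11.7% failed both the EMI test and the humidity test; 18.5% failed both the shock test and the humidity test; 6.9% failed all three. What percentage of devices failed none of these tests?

14.0%

P(union) = 34.6 + 44.0 + 43.3 − 12.6 − 11.7 − 18.5 + 6.9 = 86.0%
P(none) = 100% − 86.0% = 14.0%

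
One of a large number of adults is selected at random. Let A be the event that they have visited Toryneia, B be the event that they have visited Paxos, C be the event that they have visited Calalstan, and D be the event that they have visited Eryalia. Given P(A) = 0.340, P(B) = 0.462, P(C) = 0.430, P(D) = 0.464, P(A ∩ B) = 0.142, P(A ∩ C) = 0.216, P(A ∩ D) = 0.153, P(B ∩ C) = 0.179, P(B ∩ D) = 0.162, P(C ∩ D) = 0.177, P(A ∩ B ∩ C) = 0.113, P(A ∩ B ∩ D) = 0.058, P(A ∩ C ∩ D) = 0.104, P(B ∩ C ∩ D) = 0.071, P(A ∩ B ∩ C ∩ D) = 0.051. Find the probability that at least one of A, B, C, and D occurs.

P(A ∪ B ∪ C ∪ D) = 0.340 + 0.462 + 0.430 + 0.464 − 0.142 − 0.216 − 0.153 − 0.179 − 0.162 − 0.177 + 0.113 + 0.058 + 0.104 + 0.071 − 0.051 = 0.962

0.962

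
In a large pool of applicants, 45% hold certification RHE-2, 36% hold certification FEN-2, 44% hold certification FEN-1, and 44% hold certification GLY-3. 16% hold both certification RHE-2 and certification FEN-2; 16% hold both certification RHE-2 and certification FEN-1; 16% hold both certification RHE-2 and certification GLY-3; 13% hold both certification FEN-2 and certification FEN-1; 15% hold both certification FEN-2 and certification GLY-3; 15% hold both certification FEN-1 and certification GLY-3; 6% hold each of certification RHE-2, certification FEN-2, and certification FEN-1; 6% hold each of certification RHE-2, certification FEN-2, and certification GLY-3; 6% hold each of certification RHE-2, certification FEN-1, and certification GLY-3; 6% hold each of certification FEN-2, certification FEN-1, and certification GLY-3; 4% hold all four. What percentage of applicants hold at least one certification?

98%

P(≥1) = 45 + 36 + 44 + 44 − 16 − 16 − 16 − 13 − 15 − 15 + 6 + 6 + 6 + 6 − 4 = 98%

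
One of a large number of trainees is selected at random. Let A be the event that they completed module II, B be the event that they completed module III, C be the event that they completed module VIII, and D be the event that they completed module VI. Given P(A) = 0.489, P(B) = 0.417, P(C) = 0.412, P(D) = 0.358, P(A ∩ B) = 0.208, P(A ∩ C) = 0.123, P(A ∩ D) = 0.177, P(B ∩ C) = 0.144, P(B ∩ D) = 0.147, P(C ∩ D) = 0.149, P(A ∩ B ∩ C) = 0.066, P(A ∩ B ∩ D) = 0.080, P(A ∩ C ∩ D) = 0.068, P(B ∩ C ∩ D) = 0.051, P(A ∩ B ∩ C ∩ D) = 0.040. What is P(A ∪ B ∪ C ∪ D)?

0.953

By inclusion–exclusion:
P(A ∪ B ∪ C ∪ D) = 0.489 + 0.417 + 0.412 + 0.358 − 0.208 − 0.123 − 0.177 − 0.144 − 0.147 − 0.149 + 0.066 + 0.080 + 0.068 + 0.051 − 0.040 = 0.953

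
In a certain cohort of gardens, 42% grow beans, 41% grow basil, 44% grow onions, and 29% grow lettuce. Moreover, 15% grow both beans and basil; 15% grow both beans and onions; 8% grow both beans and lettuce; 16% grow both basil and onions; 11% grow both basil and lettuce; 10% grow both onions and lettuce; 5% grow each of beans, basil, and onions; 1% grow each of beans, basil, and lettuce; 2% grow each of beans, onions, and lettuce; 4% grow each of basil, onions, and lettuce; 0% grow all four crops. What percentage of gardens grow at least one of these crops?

Apply inclusion-exclusion:
P(at least one) = 42 + 41 + 44 + 29 − 15 − 15 − 8 − 16 − 11 − 10 + 5 + 1 + 2 + 4 − 0 = 93%

93%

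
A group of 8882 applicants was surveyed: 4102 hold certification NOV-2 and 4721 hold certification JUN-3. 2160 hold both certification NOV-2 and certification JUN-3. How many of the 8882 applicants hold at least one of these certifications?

6663

Apply inclusion-exclusion:
|union| = 4102 + 4721 − 2160 = 6663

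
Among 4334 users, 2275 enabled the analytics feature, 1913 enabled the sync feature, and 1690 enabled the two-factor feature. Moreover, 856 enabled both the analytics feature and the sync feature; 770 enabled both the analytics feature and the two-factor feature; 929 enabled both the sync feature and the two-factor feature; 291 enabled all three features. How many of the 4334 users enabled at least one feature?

|at least one| = 2275 + 1913 + 1690 − 856 − 770 − 929 + 291 = 3614

3614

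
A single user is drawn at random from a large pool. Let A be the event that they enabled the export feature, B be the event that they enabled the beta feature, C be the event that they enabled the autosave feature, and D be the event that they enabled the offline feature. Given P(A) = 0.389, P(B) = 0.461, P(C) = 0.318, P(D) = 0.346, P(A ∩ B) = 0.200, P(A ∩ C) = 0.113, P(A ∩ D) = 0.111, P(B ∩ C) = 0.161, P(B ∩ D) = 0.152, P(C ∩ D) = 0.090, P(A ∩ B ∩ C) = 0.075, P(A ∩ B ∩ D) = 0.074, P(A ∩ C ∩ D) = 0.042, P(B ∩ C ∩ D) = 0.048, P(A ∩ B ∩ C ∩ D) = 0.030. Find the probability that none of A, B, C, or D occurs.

0.104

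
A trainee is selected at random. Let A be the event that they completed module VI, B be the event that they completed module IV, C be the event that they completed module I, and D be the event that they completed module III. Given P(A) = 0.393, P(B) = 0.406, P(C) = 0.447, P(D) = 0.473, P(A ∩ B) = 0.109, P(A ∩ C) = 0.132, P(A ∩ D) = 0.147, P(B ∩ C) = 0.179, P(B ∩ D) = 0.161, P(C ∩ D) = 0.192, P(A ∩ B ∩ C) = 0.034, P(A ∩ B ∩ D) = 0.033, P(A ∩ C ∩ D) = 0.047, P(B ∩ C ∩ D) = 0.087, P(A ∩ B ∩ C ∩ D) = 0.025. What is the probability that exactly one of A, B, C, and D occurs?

0.382

By inclusion–exclusion (exactly-one form):
P(exactly one) = 0.393 + 0.406 + 0.447 + 0.473 − 2·0.109 − 2·0.132 − 2·0.147 − 2·0.179 − 2·0.161 − 2·0.192 + 3·0.034 + 3·0.033 + 3·0.047 + 3·0.087 − 4·0.025 = 0.382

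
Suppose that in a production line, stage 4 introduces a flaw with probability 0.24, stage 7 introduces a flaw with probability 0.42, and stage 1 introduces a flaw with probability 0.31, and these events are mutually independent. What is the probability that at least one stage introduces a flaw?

0.695848

P(none) = (1 − 0.24) × (1 − 0.42) × (1 − 0.31) = 0.76 × 0.58 × 0.69 = 0.304152
P(at least one) = 1 − 0.304152 = 0.695848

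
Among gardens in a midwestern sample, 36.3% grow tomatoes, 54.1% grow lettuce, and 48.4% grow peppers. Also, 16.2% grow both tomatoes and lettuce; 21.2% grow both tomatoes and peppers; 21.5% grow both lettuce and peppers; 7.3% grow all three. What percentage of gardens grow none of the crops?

P(≥1) = 36.3 + 54.1 + 48.4 − 16.2 − 21.2 − 21.5 + 7.3 = 87.2%
P(none) = 100% − 87.2% = 12.8%

12.8%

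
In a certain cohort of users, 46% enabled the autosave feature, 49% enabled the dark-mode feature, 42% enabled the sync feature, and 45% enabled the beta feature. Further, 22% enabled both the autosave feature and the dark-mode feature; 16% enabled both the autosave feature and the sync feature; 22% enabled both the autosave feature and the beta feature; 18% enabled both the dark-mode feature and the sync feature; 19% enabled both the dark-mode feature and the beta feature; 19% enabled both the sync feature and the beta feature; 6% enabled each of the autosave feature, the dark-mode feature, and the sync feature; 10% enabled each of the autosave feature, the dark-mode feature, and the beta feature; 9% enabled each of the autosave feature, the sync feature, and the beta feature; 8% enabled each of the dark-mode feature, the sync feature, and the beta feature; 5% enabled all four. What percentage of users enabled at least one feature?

P(union) = 46 + 49 + 42 + 45 − 22 − 16 − 22 − 18 − 19 − 19 + 6 + 10 + 9 + 8 − 5 = 94%

94%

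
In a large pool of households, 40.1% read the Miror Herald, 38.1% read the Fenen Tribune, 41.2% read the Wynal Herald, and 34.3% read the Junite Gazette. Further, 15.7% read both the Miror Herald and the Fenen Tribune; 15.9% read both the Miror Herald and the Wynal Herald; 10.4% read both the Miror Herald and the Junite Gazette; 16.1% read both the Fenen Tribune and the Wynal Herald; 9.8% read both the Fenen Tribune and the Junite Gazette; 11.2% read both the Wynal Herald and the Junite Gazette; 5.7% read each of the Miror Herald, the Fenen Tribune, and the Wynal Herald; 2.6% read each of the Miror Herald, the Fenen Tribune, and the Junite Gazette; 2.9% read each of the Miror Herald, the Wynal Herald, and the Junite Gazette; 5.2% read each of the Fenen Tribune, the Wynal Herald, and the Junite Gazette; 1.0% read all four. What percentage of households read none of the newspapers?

10.0%

Inclusion–exclusion gives
P(at least one) = 40.1 + 38.1 + 41.2 + 34.3 − 15.7 − 15.9 − 10.4 − 16.1 − 9.8 − 11.2 + 5.7 + 2.6 + 2.9 + 5.2 − 1.0 = 90.0%
P(none) = 100% − 90.0% = 10.0%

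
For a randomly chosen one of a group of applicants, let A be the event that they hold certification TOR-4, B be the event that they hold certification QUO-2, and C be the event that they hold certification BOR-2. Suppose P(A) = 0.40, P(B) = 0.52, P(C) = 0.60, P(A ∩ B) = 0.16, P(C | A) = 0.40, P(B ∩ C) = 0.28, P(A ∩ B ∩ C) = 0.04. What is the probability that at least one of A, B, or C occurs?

P(A ∩ C) = P(A)·P(C|A) = 0.40 × 0.40 = 0.16
Apply inclusion-exclusion:
P(A ∪ B ∪ C) = 0.40 + 0.52 + 0.60 − 0.16 − 0.16 − 0.28 + 0.04 = 0.96

0.96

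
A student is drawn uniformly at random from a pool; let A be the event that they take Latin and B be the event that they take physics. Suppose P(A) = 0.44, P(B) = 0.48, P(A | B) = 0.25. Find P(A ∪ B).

0.80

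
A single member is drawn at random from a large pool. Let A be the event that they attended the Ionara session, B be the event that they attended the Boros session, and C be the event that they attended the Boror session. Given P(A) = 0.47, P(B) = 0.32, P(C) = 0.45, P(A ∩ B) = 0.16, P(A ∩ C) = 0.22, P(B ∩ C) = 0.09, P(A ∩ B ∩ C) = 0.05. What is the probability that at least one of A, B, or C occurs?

P(A ∪ B ∪ C) = 0.47 + 0.32 + 0.45 − 0.16 − 0.22 − 0.09 + 0.05 = 0.82

0.82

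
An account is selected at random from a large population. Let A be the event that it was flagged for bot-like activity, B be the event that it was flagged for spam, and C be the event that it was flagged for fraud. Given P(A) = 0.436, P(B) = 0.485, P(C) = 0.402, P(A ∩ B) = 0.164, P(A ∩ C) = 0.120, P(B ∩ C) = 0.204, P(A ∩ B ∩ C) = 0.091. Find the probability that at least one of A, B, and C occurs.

0.926

Apply inclusion-exclusion:
P(A ∪ B ∪ C) = 0.436 + 0.485 + 0.402 − 0.164 − 0.120 − 0.204 + 0.091 = 0.926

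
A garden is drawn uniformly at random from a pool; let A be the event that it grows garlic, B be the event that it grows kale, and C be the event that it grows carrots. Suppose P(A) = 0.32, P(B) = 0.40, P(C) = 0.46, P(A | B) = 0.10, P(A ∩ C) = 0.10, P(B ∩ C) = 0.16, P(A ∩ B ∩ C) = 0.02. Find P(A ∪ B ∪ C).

0.90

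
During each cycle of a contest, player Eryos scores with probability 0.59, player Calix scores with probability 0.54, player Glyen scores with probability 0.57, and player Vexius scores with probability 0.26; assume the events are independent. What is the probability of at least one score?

0.93998748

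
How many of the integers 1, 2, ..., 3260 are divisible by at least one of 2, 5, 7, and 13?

2228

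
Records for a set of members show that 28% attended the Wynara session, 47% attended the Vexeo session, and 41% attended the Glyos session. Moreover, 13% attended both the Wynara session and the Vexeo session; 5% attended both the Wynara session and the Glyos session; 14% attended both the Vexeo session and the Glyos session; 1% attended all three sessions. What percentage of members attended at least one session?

85%

Inclusion–exclusion gives
P(≥1) = 28 + 47 + 41 − 13 − 5 − 14 + 1 = 85%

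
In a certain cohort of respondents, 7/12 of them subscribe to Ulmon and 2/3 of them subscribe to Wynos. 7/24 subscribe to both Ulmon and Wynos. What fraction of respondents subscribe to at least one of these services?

By inclusion-exclusion,
P(at least one) = 7/12 + 2/3 − 7/24 = 23/24

23/24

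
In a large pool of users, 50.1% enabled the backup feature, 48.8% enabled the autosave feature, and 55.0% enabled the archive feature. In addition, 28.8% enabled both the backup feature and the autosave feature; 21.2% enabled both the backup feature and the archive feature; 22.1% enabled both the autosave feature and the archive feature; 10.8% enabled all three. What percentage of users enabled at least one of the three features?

92.6%

By inclusion–exclusion:
P(union) = 50.1 + 48.8 + 55.0 − 28.8 − 21.2 − 22.1 + 10.8 = 92.6%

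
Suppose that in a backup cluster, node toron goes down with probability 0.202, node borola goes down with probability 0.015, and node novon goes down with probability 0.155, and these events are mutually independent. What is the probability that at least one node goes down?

P(none) = (1 − 0.202) × (1 − 0.015) × (1 − 0.155) = 0.798 × 0.985 × 0.845 = 0.66419535
P(at least one) = 1 − 0.66419535 = 0.33580465

0.33580465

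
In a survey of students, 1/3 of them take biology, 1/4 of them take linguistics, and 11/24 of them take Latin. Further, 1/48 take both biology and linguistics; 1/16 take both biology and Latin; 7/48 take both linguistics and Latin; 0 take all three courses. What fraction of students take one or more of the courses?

P(at least one) = 1/3 + 1/4 + 11/24 − 1/48 − 1/16 − 7/48 + 0 = 13/16

13/16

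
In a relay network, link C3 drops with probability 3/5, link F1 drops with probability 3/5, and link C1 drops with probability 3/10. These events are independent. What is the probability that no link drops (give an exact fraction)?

Independence gives P(none) = ∏(1 − pᵢ).
P(none) = (1 − 3/5) × (1 − 3/5) × (1 − 3/10) = 2/5 × 2/5 × 7/10 = 14/125

14/125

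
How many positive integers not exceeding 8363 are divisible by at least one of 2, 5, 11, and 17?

5500

4181 + 1672 + 760 + 491 − 836 − 380 − 245 − 152 − 98 − 44 + 76 + 49 + 22 + 8 − 4 = 5500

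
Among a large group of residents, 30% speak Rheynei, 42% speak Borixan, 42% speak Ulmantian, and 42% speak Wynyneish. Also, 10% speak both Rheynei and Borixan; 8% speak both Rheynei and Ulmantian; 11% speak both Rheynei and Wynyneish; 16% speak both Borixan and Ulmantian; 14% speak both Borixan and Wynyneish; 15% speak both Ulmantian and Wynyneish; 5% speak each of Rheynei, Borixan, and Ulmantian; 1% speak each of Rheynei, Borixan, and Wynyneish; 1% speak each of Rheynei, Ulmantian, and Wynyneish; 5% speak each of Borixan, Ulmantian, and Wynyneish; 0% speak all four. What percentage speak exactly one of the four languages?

44%

P(exactly one) = 30 + 42 + 42 + 42 − 2·10 − 2·8 − 2·11 − 2·16 − 2·14 − 2·15 + 3·5 + 3·1 + 3·1 + 3·5 − 4·0 = 44%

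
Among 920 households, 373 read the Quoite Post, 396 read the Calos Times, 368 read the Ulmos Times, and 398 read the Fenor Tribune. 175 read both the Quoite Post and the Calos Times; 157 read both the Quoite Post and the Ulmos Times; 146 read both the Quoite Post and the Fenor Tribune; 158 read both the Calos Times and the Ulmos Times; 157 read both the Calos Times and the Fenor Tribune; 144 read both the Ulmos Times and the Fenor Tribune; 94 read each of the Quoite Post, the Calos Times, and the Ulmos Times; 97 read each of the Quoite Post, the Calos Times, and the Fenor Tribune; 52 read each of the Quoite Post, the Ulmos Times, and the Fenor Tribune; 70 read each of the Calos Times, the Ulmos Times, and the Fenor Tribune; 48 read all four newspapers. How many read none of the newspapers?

57

|at least one| = 373 + 396 + 368 + 398 − 175 − 157 − 146 − 158 − 157 − 144 + 94 + 97 + 52 + 70 − 48 = 863
None: 920 − 863 = 57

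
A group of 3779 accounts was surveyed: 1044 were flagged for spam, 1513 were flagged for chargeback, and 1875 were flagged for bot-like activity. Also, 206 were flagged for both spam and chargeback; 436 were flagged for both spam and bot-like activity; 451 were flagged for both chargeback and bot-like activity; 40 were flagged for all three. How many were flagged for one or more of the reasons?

3379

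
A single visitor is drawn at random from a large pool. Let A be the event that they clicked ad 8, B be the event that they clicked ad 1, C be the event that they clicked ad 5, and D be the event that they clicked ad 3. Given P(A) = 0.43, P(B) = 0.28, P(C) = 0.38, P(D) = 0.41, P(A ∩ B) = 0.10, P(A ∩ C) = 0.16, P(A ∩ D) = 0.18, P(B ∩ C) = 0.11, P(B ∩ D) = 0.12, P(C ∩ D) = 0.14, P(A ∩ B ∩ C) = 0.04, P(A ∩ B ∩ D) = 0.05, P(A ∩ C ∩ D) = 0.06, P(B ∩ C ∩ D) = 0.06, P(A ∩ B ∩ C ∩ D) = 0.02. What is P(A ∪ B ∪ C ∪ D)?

0.88

P(A ∪ B ∪ C ∪ D) = 0.43 + 0.28 + 0.38 + 0.41 − 0.10 − 0.16 − 0.18 − 0.11 − 0.12 − 0.14 + 0.04 + 0.05 + 0.06 + 0.06 − 0.02 = 0.88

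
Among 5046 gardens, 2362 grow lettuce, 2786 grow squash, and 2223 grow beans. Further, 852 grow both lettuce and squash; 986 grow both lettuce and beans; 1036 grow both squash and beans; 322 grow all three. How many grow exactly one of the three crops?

2589

By inclusion–exclusion (exactly-one form):
|exactly one| = 2362 + 2786 + 2223 − 2·852 − 2·986 − 2·1036 + 3·322 = 2589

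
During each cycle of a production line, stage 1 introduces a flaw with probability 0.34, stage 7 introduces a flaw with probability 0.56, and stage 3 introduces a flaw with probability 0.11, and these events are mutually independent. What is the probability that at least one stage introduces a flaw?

Independence gives P(none) = ∏(1 − pᵢ).
P(none) = (1 − 0.34) × (1 − 0.56) × (1 − 0.11) = 0.66 × 0.44 × 0.89 = 0.258456
P(at least one) = 1 − 0.258456 = 0.741544

0.741544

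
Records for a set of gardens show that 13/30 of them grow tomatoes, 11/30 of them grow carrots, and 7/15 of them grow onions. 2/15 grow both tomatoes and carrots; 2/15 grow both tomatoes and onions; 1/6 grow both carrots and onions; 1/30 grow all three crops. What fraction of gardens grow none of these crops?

2/15

Inclusion–exclusion gives
P(union) = 13/30 + 11/30 + 7/15 − 2/15 − 2/15 − 1/6 + 1/30 = 13/15
P(none) = 1 − 13/15 = 2/15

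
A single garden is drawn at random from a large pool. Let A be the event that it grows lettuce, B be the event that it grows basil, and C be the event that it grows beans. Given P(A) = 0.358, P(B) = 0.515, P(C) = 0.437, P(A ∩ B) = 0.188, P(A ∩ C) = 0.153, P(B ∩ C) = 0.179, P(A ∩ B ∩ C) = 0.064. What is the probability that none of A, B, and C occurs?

P(A ∪ B ∪ C) = 0.358 + 0.515 + 0.437 − 0.188 − 0.153 − 0.179 + 0.064 = 0.854
P(none) = 1 − 0.854 = 0.146

0.146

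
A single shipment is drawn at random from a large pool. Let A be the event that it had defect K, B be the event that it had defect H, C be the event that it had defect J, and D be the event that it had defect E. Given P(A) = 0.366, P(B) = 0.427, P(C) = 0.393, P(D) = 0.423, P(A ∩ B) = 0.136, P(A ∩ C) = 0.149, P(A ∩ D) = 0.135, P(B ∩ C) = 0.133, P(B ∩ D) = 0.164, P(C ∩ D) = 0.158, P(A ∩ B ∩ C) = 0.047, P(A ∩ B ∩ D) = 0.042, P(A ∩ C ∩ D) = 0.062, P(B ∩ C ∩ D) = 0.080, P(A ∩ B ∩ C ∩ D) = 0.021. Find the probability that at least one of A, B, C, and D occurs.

P(A ∪ B ∪ C ∪ D) = 0.366 + 0.427 + 0.393 + 0.423 − 0.136 − 0.149 − 0.135 − 0.133 − 0.164 − 0.158 + 0.047 + 0.042 + 0.062 + 0.080 − 0.021 = 0.944

0.944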